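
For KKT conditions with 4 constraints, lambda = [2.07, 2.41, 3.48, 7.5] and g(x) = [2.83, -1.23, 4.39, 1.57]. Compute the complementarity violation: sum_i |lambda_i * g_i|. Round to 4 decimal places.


KKT complementary slackness check:
lambda_1 * g_1 = 2.07 * 2.83 = 5.8581
lambda_2 * g_2 = 2.41 * -1.23 = -2.9643
lambda_3 * g_3 = 3.48 * 4.39 = 15.2772
lambda_4 * g_4 = 7.5 * 1.57 = 11.775
Total violation = 5.8581 + 2.9643 + 15.2772 + 11.775 = 35.8746


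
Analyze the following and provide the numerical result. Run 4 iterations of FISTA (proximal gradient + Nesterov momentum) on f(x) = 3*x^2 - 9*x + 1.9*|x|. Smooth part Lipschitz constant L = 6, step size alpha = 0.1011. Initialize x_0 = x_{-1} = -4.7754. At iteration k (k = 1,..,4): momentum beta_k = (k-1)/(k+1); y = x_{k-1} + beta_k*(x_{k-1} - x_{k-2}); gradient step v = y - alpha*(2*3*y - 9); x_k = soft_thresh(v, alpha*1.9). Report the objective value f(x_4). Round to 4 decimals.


FISTA on f(x) = 3*x^2 - 9*x + 1.9*|x|
L = 6, alpha = 0.1011
Iteration 1: beta = 0.0, y = -4.7754 + 0.0*(-4.7754 + 4.7754) = -4.7754
  grad(y) = -37.6524, v = y - alpha*grad = -0.9687
  prox(v) = soft_thresh(-0.9687, 0.1921) = -0.7767
Iteration 2: beta = 0.3333, y = -0.7767 + 0.3333*(-0.7767 + 4.7754) = 0.5563
  grad(y) = -5.6624, v = y - alpha*grad = 1.1287
  prox(v) = soft_thresh(1.1287, 0.1921) = 0.9366
Iteration 3: beta = 0.5, y = 0.9366 + 0.5*(0.9366 + 0.7767) = 1.7933
  grad(y) = 1.7598, v = y - alpha*grad = 1.6154
  prox(v) = soft_thresh(1.6154, 0.1921) = 1.4233
Iteration 4: beta = 0.6, y = 1.4233 + 0.6*(1.4233 - 0.9366) = 1.7153
  grad(y) = 1.2917, v = y - alpha*grad = 1.5847
  prox(v) = soft_thresh(1.5847, 0.1921) = 1.3926
f(x_4) = 3*1.3926^2 - 9*1.3926 + 1.9*|1.3926| = -4.0695


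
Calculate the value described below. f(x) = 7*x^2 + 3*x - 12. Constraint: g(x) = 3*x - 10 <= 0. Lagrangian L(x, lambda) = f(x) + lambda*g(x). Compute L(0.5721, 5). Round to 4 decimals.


Step 1: Evaluate f(x).
f(0.5721) = 7*0.5721^2 + 3*0.5721 - 12 = -7.9926
Step 2: Evaluate g(x).
g(0.5721) = 3*0.5721 - 10 = -8.2837
Step 3: Compute Lagrangian.
L = -7.9926 + 5*-8.2837 = -49.4111


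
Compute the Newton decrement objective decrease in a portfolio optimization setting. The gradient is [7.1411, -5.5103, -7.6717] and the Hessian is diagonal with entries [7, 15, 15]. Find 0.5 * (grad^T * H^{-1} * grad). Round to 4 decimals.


Step 1: H is diagonal, so H^(-1) * g = [1.0202, -0.3674, -0.5114].
Step 2: g^T H^(-1) g = sum_i g_i^2 / H_ii
  = (7.1411)^2/7 + (-5.5103)^2/15 + (-7.6717)^2/15
  = 7.285 + 2.0242 + 3.9237 = 13.2329
Step 3: Objective decrease = 0.5 * g^T H^(-1) g = 6.6165


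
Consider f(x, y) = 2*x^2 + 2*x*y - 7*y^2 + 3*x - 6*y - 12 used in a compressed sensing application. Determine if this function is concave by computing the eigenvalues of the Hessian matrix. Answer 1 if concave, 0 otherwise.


The Hessian of f(x,y) = 2*x^2 + 2*x*y - 7*y^2 + 3*x - 6*y - 12 is:
H = [[4, 2], [2, -14]]
Trace = 4 - 14 = -10
Determinant = 4*-14 - (2)^2 = -60
Discriminant = (-10)^2 - 4*-60 = 340.0
Eigenvalues: lambda_1 = -14.2195, lambda_2 = 4.2195
The function is not concave.

0


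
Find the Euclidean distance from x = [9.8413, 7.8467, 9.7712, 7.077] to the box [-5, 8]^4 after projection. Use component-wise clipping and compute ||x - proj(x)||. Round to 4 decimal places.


Project each component onto [-5, 8].
clip(9.8413) = 8.0, clip(7.8467) = 7.8467, clip(9.7712) = 8.0, clip(7.077) = 7.077
Projection = [8.0, 7.8467, 8.0, 7.077]
Squared diffs: [3.3904, 0.0, 3.1371, 0.0]
Distance = sqrt(6.5275) = 2.5549


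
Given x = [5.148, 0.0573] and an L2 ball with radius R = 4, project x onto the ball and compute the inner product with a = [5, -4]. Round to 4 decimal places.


Step 1: Compute ||x|| (intermediates to 6 decimals).
||x|| = sqrt(5.148^2 + 0.0573^2) = 5.148319
Step 2: Project.
Since ||x|| > R, scale = R/||x|| = 4/5.148319 = 0.776953, proj(x) = scale * x
proj(x) = [3.999754, 0.044519]
Step 3: Dot product.
a^T * proj(x) = 5*3.999754 - 4*0.044519 = 19.8207


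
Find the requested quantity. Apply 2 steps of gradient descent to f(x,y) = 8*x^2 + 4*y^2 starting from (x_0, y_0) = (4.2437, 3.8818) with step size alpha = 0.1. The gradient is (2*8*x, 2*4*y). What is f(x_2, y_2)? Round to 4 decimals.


Gradient descent on f(x,y) = 8*x^2 + 4*y^2.
Starting point: (4.2437, 3.8818), alpha = 0.1
Step 1: grad_x = 2*8*4.2437 = 67.8992, grad_y = 2*4*3.8818 = 31.0544
  x_1 = 4.2437 - 0.1*67.8992 = -2.5462
  y_1 = 3.8818 - 0.1*31.0544 = 0.7764
Step 2: grad_x = 2*8*-2.5462 = -40.7395, grad_y = 2*4*0.7764 = 6.2109
  x_2 = -2.5462 - 0.1*-40.7395 = 1.5277
  y_2 = 0.7764 - 0.1*6.2109 = 0.1553
f(1.5277, 0.1553) = 8*1.5277^2 + 4*0.1553^2 = 18.7682


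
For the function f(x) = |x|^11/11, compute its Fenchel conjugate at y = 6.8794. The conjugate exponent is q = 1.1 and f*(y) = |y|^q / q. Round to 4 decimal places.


The conjugate exponent q satisfies 1/p + 1/q = 1.
p = 11, so q = 11/(11 - 1) = 1.1
|y|^q = 6.8794^1.1 = 8.3427
f*(6.8794) = 8.3427 / 1.1 = 7.5843


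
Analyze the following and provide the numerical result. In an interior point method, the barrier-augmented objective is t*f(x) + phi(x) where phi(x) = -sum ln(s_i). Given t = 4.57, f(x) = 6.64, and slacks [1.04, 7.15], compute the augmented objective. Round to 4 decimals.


Step 1: Compute log-barrier.
ln values: [0.0392, 1.9671]
phi = -(0.0392 + 1.9671) = -2.0063
Step 2: Compute augmented objective.
t*f(x) = 4.57*6.64 = 30.3448
Total = 30.3448 - 2.0063 = 28.3385


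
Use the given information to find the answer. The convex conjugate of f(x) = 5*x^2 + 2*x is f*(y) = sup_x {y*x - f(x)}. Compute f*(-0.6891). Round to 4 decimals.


f*(y) = sup_x {y*x - a*x^2 - b*x} = sup_x {(y-b)*x - a*x^2}
FOC: (y - b) - 2a*x = 0 => x* = (y - b)/(2a)
x* = (-0.6891 - 2)/(2*5) = -0.2689
f*(-0.6891) = (y-b)^2/(4a) = (-0.6891 - 2)^2/(4*5)
= 7.2313/20 = 0.3616


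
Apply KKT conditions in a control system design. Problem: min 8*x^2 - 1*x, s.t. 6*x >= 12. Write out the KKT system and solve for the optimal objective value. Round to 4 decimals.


Step 1: Try lambda = 0 (constraint inactive).
x_unc = 1/(2*8) = 0.0625
Check: 6*0.0625 = 0.375 < 12 -- violated!
Step 2: Constraint must be active: 6*x = 12
x* = 12/6 = 2.0
lambda = (2*8*2.0 - 1)/6 = 5.1667
Step 3: Compute optimal value.
f(x*) = 8*2.0^2 - 1*2.0 = 30.0


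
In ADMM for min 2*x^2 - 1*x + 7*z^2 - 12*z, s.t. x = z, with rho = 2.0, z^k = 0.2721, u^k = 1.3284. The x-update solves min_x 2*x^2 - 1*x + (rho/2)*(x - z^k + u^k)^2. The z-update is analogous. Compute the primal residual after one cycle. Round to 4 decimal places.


ADMM iteration with rho = 2.0, z^k = 0.2721, u^k = 1.3284
Step 1: x-update.
Minimize 2*x^2 - 1*x + (2.0/2)*(x - 0.2721 + 1.3284)^2
FOC: (2*2 + 2.0)*x = 1 + 2.0*(0.2721 - 1.3284)
x^{k+1} = -0.1854
Step 2: z-update.
Minimize 7*z^2 - 12*z + (2.0/2)*(-0.1854 - z + 1.3284)^2
FOC: (2*7 + 2.0)*z = 12 + 2.0*(-0.1854 + 1.3284)
z^{k+1} = 0.8929
Step 3: u-update.
u^{k+1} = 1.3284 - 0.1854 - 0.8929 = 0.2501
Step 4: Primal residual = |-0.1854 - 0.8929| = 1.0783


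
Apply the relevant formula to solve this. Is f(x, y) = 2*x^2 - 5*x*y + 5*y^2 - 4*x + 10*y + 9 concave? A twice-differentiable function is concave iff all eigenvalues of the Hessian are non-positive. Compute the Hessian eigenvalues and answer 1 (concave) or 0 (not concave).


The Hessian of f(x,y) = 2*x^2 - 5*x*y + 5*y^2 - 4*x + 10*y + 9 is:
H = [[4, -5], [-5, 10]]
Trace = 4 + 10 = 14
Determinant = 4*10 - (-5)^2 = 15
Discriminant = (14)^2 - 4*15 = 136.0
Eigenvalues: lambda_1 = 1.169, lambda_2 = 12.831
The function is not concave.

0


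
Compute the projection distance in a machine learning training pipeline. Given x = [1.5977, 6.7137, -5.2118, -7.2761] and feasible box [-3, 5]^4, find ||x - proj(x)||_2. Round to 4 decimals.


Project each component onto [-3, 5].
clip(1.5977) = 1.5977, clip(6.7137) = 5.0, clip(-5.2118) = -3.0, clip(-7.2761) = -3.0
Projection = [1.5977, 5.0, -3.0, -3.0]
Squared diffs: [0.0, 2.9368, 4.8921, 18.285]
Distance = sqrt(26.1139) = 5.1102


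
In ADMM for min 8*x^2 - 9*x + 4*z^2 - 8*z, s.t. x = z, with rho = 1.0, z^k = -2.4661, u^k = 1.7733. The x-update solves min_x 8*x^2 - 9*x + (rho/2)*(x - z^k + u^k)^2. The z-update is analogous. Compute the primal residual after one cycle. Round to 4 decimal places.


ADMM iteration with rho = 1.0, z^k = -2.4661, u^k = 1.7733
Step 1: x-update.
Minimize 8*x^2 - 9*x + (1.0/2)*(x + 2.4661 + 1.7733)^2
FOC: (2*8 + 1.0)*x = 9 + 1.0*(-2.4661 - 1.7733)
x^{k+1} = 0.28
Step 2: z-update.
Minimize 4*z^2 - 8*z + (1.0/2)*(0.28 - z + 1.7733)^2
FOC: (2*4 + 1.0)*z = 8 + 1.0*(0.28 + 1.7733)
z^{k+1} = 1.117
Step 3: u-update.
u^{k+1} = 1.7733 + 0.28 - 1.117 = 0.9363
Step 4: Primal residual = |0.28 - 1.117| = 0.837


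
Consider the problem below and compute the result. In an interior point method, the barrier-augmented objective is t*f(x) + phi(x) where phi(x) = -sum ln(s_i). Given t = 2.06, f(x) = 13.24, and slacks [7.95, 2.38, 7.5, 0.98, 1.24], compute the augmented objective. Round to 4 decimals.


Step 1: Compute log-barrier.
ln values: [2.0732, 0.8671, 2.0149, -0.0202, 0.2151]
phi = -(2.0732 + 0.8671 + 2.0149 - 0.0202 + 0.2151) = -5.1501
Step 2: Compute augmented objective.
t*f(x) = 2.06*13.24 = 27.2744
Total = 27.2744 - 5.1501 = 22.1243


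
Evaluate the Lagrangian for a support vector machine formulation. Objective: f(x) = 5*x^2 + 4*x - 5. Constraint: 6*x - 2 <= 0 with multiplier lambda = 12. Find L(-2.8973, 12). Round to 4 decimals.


Step 1: Evaluate f(x).
f(-2.8973) = 5*(-2.8973)^2 + 4*(-2.8973) - 5 = 25.3825
Step 2: Evaluate g(x).
g(-2.8973) = 6*-2.8973 - 2 = -19.3838
Step 3: Compute Lagrangian.
L = 25.3825 + 12*-19.3838 = -207.2231


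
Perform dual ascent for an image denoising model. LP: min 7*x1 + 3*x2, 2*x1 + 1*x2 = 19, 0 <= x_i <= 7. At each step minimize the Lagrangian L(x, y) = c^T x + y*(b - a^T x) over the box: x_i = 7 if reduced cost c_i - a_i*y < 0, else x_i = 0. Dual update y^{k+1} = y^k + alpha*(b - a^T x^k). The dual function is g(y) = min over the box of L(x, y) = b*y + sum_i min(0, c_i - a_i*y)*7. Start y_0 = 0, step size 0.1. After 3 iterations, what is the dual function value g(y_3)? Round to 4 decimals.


Dual ascent for LP: min 7*x1 + 3*x2, 2*x1 + 1*x2 = 19, 0 <= x_i <= 7
Step 1: y^k = 0.0, reduced costs: (7.0, 3.0)
  x^k = (0.0, 0.0), subgradient = b - a^T x = 19.0
  y^{k+1} = 0.0 + 0.1*19.0 = 1.9
Step 2: y^k = 1.9, reduced costs: (3.2, 1.1)
  x^k = (0.0, 0.0), subgradient = b - a^T x = 19.0
  y^{k+1} = 1.9 + 0.1*19.0 = 3.8
Step 3: y^k = 3.8, reduced costs: (-0.6, -0.8)
  x^k = (7.0, 7.0), subgradient = b - a^T x = -2.0
  y^{k+1} = 3.8 + 0.1*-2.0 = 3.6
Dual objective at y_3 = 3.6: reduced costs (-0.2, -0.6), box minimizer x = (7.0, 7.0)
g(y_3) = b*y + (c1 - a1*y)*x1 + (c2 - a2*y)*x2 = 19*3.6 + (-0.2)*7.0 + (-0.6)*7.0 = 68.4 - 1.4 - 4.2 = 62.8


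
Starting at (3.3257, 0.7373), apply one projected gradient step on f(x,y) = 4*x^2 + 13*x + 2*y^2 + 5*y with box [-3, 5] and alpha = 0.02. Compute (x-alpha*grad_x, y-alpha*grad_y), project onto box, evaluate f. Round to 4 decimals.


Step 1: Compute gradient at (3.3257, 0.7373).
grad_x = 2*4*3.3257 + 13 = 39.6056
grad_y = 2*2*0.7373 + 5 = 7.9492
Step 2: Gradient step.
x_raw = 3.3257 - 0.02*39.6056 = 2.5336
y_raw = 0.7373 - 0.02*7.9492 = 0.5783
Step 3: Project onto [-3, 5].
x_proj = clip(2.5336) = 2.5336
y_proj = clip(0.5783) = 0.5783
Step 4: Evaluate f.
f(2.5336, 0.5783) = 62.1734


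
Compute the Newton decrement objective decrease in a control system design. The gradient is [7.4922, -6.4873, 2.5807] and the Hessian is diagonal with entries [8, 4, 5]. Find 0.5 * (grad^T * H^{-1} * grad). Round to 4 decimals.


Step 1: H is diagonal, so H^(-1) * g = [0.9365, -1.6218, 0.5161].
Step 2: g^T H^(-1) g = sum_i g_i^2 / H_ii
  = (7.4922)^2/8 + (-6.4873)^2/4 + (2.5807)^2/5
  = 7.0166 + 10.5213 + 1.332 = 18.8699
Step 3: Objective decrease = 0.5 * g^T H^(-1) g = 9.435


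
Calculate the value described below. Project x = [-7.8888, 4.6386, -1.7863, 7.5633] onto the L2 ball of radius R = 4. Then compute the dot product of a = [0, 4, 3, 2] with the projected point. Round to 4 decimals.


Step 1: Compute ||x|| (intermediates to 6 decimals).
||x|| = sqrt((-7.8888)^2 + 4.6386^2 + (-1.7863)^2 + 7.5633^2) = 12.006005
Step 2: Project.
Since ||x|| > R, scale = R/||x|| = 4/12.006005 = 0.333167, proj(x) = scale * x
proj(x) = [-2.628288, 1.545428, -0.595136, 2.519842]
Step 3: Dot product.
a^T * proj(x) = 0*(-2.628288) + 4*1.545428 + 3*(-0.595136) + 2*2.519842 = 9.436


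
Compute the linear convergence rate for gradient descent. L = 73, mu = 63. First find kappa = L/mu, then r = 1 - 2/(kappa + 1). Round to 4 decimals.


Step 1: Compute the condition number.
kappa = L/mu = 73/63 = 1.1587
Step 2: Compute the convergence rate.
r = 1 - 2/(kappa + 1) = 1 - 2*mu/(L + mu) = (L - mu)/(L + mu) = 10/136 = 0.0735


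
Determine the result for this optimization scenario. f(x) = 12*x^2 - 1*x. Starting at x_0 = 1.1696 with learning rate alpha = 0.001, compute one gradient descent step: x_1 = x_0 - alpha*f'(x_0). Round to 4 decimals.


We compute the gradient at x_0 and apply the update.
f'(x) = 24*x - 1
f'(1.1696) = 24*1.1696 - 1 = 27.0704
x_1 = 1.1696 - 0.001*27.0704 = 1.1425


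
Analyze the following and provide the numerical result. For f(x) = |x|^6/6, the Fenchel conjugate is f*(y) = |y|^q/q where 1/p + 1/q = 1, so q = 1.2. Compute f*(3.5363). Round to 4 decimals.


The conjugate exponent q satisfies 1/p + 1/q = 1.
p = 6, so q = 6/(6 - 1) = 1.2
|y|^q = 3.5363^1.2 = 4.5526
f*(3.5363) = 4.5526 / 1.2 = 3.7938


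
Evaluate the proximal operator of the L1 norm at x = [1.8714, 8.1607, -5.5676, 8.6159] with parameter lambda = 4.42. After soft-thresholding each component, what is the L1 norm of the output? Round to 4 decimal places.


Soft-thresholding with lambda = 4.42:
prox(1.8714) = sign(1.8714)*max(|1.8714| - 4.42, 0) = 0.0
prox(8.1607) = sign(8.1607)*max(|8.1607| - 4.42, 0) = 3.7407
prox(-5.5676) = sign(-5.5676)*max(|-5.5676| - 4.42, 0) = -1.1476
prox(8.6159) = sign(8.6159)*max(|8.6159| - 4.42, 0) = 4.1959
prox(x) = [0.0, 3.7407, -1.1476, 4.1959]
||prox(x)||_1 = 0.0 + 3.7407 + 1.1476 + 4.1959 = 9.0842


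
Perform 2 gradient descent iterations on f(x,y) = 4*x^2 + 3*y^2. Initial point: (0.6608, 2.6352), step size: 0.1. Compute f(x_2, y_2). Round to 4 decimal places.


Gradient descent on f(x,y) = 4*x^2 + 3*y^2.
Starting point: (0.6608, 2.6352), alpha = 0.1
Step 1: grad_x = 2*4*0.6608 = 5.2864, grad_y = 2*3*2.6352 = 15.8112
  x_1 = 0.6608 - 0.1*5.2864 = 0.1322
  y_1 = 2.6352 - 0.1*15.8112 = 1.0541
Step 2: grad_x = 2*4*0.1322 = 1.0573, grad_y = 2*3*1.0541 = 6.3245
  x_2 = 0.1322 - 0.1*1.0573 = 0.0264
  y_2 = 1.0541 - 0.1*6.3245 = 0.4216
f(0.0264, 0.4216) = 4*0.0264^2 + 3*0.4216^2 = 0.5361


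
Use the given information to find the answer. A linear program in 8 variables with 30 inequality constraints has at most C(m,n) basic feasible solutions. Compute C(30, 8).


Each vertex corresponds to some choice of n active constraints out of m, so the number of vertices is at most C(m, n) = m! / (n!(m-n)!).
m = 30, n = 8
Numerator: 30 * 29 * 28 * 27 * 26 * 25 * 24 * 23
Denominator: 8! = 40320
C(30, 8) = 5852925


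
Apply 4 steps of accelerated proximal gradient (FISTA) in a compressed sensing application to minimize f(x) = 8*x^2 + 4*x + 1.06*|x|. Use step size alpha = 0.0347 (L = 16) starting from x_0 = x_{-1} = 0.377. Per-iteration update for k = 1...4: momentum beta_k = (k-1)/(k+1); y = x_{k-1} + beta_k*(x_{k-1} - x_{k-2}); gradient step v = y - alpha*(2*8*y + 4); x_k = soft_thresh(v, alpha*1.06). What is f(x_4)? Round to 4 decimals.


FISTA on f(x) = 8*x^2 + 4*x + 1.06*|x|
L = 16, alpha = 0.0347
Iteration 1: beta = 0.0, y = 0.377 + 0.0*(0.377 - 0.377) = 0.377
  grad(y) = 10.032, v = y - alpha*grad = 0.0289
  prox(v) = soft_thresh(0.0289, 0.0368) = 0.0
Iteration 2: beta = 0.3333, y = 0.0 + 0.3333*(0.0 - 0.377) = -0.1257
  grad(y) = 1.9893, v = y - alpha*grad = -0.1947
  prox(v) = soft_thresh(-0.1947, 0.0368) = -0.1579
Iteration 3: beta = 0.5, y = -0.1579 + 0.5*(-0.1579 - 0.0) = -0.2369
  grad(y) = 0.2101, v = y - alpha*grad = -0.2442
  prox(v) = soft_thresh(-0.2442, 0.0368) = -0.2074
Iteration 4: beta = 0.6, y = -0.2074 + 0.6*(-0.2074 + 0.1579) = -0.2371
  grad(y) = 0.2071, v = y - alpha*grad = -0.2442
  prox(v) = soft_thresh(-0.2442, 0.0368) = -0.2075
f(x_4) = 8*(-0.2075)^2 + 4*(-0.2075) + 1.06*|-0.2075| = -0.2656


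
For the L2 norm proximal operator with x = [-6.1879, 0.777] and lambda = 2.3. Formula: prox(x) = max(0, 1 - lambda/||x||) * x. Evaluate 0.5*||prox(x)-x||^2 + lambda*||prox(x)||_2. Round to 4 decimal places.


Step 1: Compute ||x||.
||x|| = 6.2365
Step 2: Compute scaling factor.
scale = max(0, 1 - 2.3/6.2365) = 0.6312
Step 3: prox(x) = [-3.9058, 0.4904]
||prox(x)|| = 3.9365
Step 4: Proximal objective.
0.5*||prox-x||^2 = 2.645
lambda*||prox|| = 9.054
Total = 11.6989


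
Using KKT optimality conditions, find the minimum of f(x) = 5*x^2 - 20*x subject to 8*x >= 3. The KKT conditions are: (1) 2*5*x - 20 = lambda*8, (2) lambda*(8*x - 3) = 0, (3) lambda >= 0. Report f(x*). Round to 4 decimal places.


Step 1: Try lambda = 0 (constraint inactive).
Stationarity: 2*5*x - 20 = 0
x* = 20/(2*5) = 2.0
Check constraint: 8*2.0 = 16.0 >= 3 -- satisfied.
Step 2: Compute optimal value.
f(x*) = 5*2.0^2 - 20*2.0 = -20.0


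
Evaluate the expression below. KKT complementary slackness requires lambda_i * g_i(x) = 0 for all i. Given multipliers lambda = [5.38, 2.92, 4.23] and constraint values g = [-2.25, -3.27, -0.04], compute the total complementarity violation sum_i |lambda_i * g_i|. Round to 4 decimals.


KKT complementary slackness check:
lambda_1 * g_1 = 5.38 * -2.25 = -12.105
lambda_2 * g_2 = 2.92 * -3.27 = -9.5484
lambda_3 * g_3 = 4.23 * -0.04 = -0.1692
Total violation = 12.105 + 9.5484 + 0.1692 = 21.8226


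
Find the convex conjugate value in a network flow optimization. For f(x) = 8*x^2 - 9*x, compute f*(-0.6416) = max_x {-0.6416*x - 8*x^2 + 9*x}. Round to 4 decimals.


f*(y) = sup_x {y*x - a*x^2 - b*x} = sup_x {(y-b)*x - a*x^2}
FOC: (y - b) - 2a*x = 0 => x* = (y - b)/(2a)
x* = (-0.6416 + 9)/(2*8) = 0.5224
f*(-0.6416) = (y-b)^2/(4a) = (-0.6416 + 9)^2/(4*8)
= 69.8629/32 = 2.1832


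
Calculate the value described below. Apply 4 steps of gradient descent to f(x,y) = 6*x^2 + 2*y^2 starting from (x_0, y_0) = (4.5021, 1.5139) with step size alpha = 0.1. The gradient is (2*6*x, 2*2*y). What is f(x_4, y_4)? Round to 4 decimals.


Gradient descent on f(x,y) = 6*x^2 + 2*y^2.
Starting point: (4.5021, 1.5139), alpha = 0.1
Step 1: grad_x = 2*6*4.5021 = 54.0252, grad_y = 2*2*1.5139 = 6.0556
  x_1 = 4.5021 - 0.1*54.0252 = -0.9004
  y_1 = 1.5139 - 0.1*6.0556 = 0.9083
Step 2: grad_x = 2*6*-0.9004 = -10.805, grad_y = 2*2*0.9083 = 3.6334
  x_2 = -0.9004 - 0.1*-10.805 = 0.1801
  y_2 = 0.9083 - 0.1*3.6334 = 0.545
Step 3: grad_x = 2*6*0.1801 = 2.161, grad_y = 2*2*0.545 = 2.18
  x_3 = 0.1801 - 0.1*2.161 = -0.036
  y_3 = 0.545 - 0.1*2.18 = 0.327
Step 4: grad_x = 2*6*-0.036 = -0.4322, grad_y = 2*2*0.327 = 1.308
  x_4 = -0.036 - 0.1*-0.4322 = 0.0072
  y_4 = 0.327 - 0.1*1.308 = 0.1962
f(0.0072, 0.1962) = 6*0.0072^2 + 2*0.1962^2 = 0.0773


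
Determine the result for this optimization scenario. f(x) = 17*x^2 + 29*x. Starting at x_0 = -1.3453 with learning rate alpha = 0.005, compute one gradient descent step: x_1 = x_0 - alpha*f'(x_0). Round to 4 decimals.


We compute the gradient at x_0 and apply the update.
f'(x) = 34*x + 29
f'(-1.3453) = 34*-1.3453 + 29 = -16.7402
x_1 = -1.3453 - 0.005*-16.7402 = -1.2616


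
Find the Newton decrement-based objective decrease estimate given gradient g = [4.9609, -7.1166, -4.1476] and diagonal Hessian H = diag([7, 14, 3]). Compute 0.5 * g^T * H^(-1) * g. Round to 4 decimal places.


Step 1: H is diagonal, so H^(-1) * g = [0.7087, -0.5083, -1.3825].
Step 2: g^T H^(-1) g = sum_i g_i^2 / H_ii
  = (4.9609)^2/7 + (-7.1166)^2/14 + (-4.1476)^2/3
  = 3.5158 + 3.6176 + 5.7342 = 12.8676
Step 3: Objective decrease = 0.5 * g^T H^(-1) g = 6.4338


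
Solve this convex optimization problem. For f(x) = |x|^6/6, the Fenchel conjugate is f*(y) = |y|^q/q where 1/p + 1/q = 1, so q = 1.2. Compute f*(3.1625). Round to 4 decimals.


The conjugate exponent q satisfies 1/p + 1/q = 1.
p = 6, so q = 6/(6 - 1) = 1.2
|y|^q = 3.1625^1.2 = 3.9814
f*(3.1625) = 3.9814 / 1.2 = 3.3178


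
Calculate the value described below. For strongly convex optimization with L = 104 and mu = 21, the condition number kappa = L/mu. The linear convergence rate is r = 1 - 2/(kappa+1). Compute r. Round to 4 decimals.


Step 1: Compute the condition number.
kappa = L/mu = 104/21 = 4.9524
Step 2: Compute the convergence rate.
r = 1 - 2/(kappa + 1) = 1 - 2*mu/(L + mu) = (L - mu)/(L + mu) = 83/125 = 0.664


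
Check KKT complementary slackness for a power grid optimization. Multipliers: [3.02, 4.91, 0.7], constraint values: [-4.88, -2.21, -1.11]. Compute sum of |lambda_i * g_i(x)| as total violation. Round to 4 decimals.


KKT complementary slackness check:
lambda_1 * g_1 = 3.02 * -4.88 = -14.7376
lambda_2 * g_2 = 4.91 * -2.21 = -10.8511
lambda_3 * g_3 = 0.7 * -1.11 = -0.777
Total violation = 14.7376 + 10.8511 + 0.777 = 26.3657


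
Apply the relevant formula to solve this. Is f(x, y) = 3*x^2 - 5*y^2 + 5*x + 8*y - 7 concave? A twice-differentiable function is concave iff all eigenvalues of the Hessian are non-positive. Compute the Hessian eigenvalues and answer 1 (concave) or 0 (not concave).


The Hessian of f(x,y) = 3*x^2 - 5*y^2 + 5*x + 8*y - 7 is:
H = [[6, 0], [0, -10]]
Trace = 6 - 10 = -4
Determinant = 6*-10 - (0)^2 = -60
Discriminant = (-4)^2 - 4*-60 = 256.0
Eigenvalues: lambda_1 = -10.0, lambda_2 = 6.0
The function is not concave.

0


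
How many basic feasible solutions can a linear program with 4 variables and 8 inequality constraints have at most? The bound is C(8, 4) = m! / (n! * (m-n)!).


Each vertex corresponds to some choice of n active constraints out of m, so the number of vertices is at most C(m, n) = m! / (n!(m-n)!).
m = 8, n = 4
Numerator: 8 * 7 * 6 * 5
Denominator: 4! = 24
C(8, 4) = 70


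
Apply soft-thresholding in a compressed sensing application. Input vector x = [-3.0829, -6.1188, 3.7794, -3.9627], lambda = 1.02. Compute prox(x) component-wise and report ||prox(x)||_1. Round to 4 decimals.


Soft-thresholding with lambda = 1.02:
prox(-3.0829) = sign(-3.0829)*max(|-3.0829| - 1.02, 0) = -2.0629
prox(-6.1188) = sign(-6.1188)*max(|-6.1188| - 1.02, 0) = -5.0988
prox(3.7794) = sign(3.7794)*max(|3.7794| - 1.02, 0) = 2.7594
prox(-3.9627) = sign(-3.9627)*max(|-3.9627| - 1.02, 0) = -2.9427
prox(x) = [-2.0629, -5.0988, 2.7594, -2.9427]
||prox(x)||_1 = 2.0629 + 5.0988 + 2.7594 + 2.9427 = 12.8638


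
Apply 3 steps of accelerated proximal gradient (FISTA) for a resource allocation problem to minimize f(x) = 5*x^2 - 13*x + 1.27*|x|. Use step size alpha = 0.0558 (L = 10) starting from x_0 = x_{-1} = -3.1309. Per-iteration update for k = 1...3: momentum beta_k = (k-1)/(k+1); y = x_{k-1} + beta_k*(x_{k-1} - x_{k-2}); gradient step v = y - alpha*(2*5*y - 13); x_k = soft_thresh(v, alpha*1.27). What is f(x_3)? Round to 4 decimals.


FISTA on f(x) = 5*x^2 - 13*x + 1.27*|x|
L = 10, alpha = 0.0558
Iteration 1: beta = 0.0, y = -3.1309 + 0.0*(-3.1309 + 3.1309) = -3.1309
  grad(y) = -44.309, v = y - alpha*grad = -0.6585
  prox(v) = soft_thresh(-0.6585, 0.0709) = -0.5876
Iteration 2: beta = 0.3333, y = -0.5876 + 0.3333*(-0.5876 + 3.1309) = 0.2602
  grad(y) = -10.3982, v = y - alpha*grad = 0.8404
  prox(v) = soft_thresh(0.8404, 0.0709) = 0.7695
Iteration 3: beta = 0.5, y = 0.7695 + 0.5*(0.7695 + 0.5876) = 1.4481
  grad(y) = 1.4809, v = y - alpha*grad = 1.3655
  prox(v) = soft_thresh(1.3655, 0.0709) = 1.2946
f(x_3) = 5*1.2946^2 - 13*1.2946 + 1.27*|1.2946| = -6.8057


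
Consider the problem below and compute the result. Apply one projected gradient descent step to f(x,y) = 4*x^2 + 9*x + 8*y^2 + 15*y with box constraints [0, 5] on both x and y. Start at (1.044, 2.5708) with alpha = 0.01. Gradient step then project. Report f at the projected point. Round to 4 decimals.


Step 1: Compute gradient at (1.044, 2.5708).
grad_x = 2*4*1.044 + 9 = 17.352
grad_y = 2*8*2.5708 + 15 = 56.1328
Step 2: Gradient step.
x_raw = 1.044 - 0.01*17.352 = 0.8705
y_raw = 2.5708 - 0.01*56.1328 = 2.0095
Step 3: Project onto [0, 5].
x_proj = clip(0.8705) = 0.8705
y_proj = clip(2.0095) = 2.0095
Step 4: Evaluate f.
f(0.8705, 2.0095) = 73.3112


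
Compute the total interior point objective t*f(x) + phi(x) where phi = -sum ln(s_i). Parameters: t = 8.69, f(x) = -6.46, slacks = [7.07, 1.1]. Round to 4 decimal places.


Step 1: Compute log-barrier.
ln values: [1.9559, 0.0953]
phi = -(1.9559 + 0.0953) = -2.0512
Step 2: Compute augmented objective.
t*f(x) = 8.69*-6.46 = -56.1374
Total = -56.1374 - 2.0512 = -58.1886


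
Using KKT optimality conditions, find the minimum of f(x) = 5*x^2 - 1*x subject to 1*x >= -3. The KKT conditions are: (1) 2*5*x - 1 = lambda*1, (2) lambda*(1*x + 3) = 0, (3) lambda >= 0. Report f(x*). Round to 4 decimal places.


Step 1: Try lambda = 0 (constraint inactive).
Stationarity: 2*5*x - 1 = 0
x* = 1/(2*5) = 0.1
Check constraint: 1*0.1 = 0.1 >= -3 -- satisfied.
Step 2: Compute optimal value.
f(x*) = 5*0.1^2 - 1*0.1 = -0.05


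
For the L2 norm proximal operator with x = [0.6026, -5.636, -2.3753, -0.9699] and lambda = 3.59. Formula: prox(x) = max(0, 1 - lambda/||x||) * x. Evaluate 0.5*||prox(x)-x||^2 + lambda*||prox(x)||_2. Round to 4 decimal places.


Step 1: Compute ||x||.
||x|| = 6.2218
Step 2: Compute scaling factor.
scale = max(0, 1 - 3.59/6.2218) = 0.423
Step 3: prox(x) = [0.2549, -2.384, -1.0047, -0.4103]
||prox(x)|| = 2.6318
Step 4: Proximal objective.
0.5*||prox-x||^2 = 6.4441
lambda*||prox|| = 9.4482
Total = 15.8921


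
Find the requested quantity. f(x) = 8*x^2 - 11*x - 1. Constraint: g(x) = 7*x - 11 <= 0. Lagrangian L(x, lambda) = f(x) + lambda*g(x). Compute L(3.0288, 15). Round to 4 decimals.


Step 1: Evaluate f(x).
f(3.0288) = 8*3.0288^2 - 11*3.0288 - 1 = 39.0722
Step 2: Evaluate g(x).
g(3.0288) = 7*3.0288 - 11 = 10.2016
Step 3: Compute Lagrangian.
L = 39.0722 + 15*10.2016 = 192.0962


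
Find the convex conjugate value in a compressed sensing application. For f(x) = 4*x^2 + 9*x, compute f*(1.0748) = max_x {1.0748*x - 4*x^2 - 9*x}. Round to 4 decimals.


f*(y) = sup_x {y*x - a*x^2 - b*x} = sup_x {(y-b)*x - a*x^2}
FOC: (y - b) - 2a*x = 0 => x* = (y - b)/(2a)
x* = (1.0748 - 9)/(2*4) = -0.9907
f*(1.0748) = (y-b)^2/(4a) = (1.0748 - 9)^2/(4*4)
= 62.8088/16 = 3.9255


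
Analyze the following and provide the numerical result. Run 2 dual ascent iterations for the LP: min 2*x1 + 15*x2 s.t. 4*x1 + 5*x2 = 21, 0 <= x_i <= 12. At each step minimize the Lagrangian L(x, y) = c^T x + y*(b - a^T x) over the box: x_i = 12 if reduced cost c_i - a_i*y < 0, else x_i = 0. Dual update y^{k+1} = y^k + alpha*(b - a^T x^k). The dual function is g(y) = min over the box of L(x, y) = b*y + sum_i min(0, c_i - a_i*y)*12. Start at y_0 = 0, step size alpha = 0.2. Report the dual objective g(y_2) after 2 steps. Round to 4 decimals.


Dual ascent for LP: min 2*x1 + 15*x2, 4*x1 + 5*x2 = 21, 0 <= x_i <= 12
Step 1: y^k = 0.0, reduced costs: (2.0, 15.0)
  x^k = (0.0, 0.0), subgradient = b - a^T x = 21.0
  y^{k+1} = 0.0 + 0.2*21.0 = 4.2
Step 2: y^k = 4.2, reduced costs: (-14.8, -6.0)
  x^k = (12.0, 12.0), subgradient = b - a^T x = -87.0
  y^{k+1} = 4.2 + 0.2*-87.0 = -13.2
Dual objective at y_2 = -13.2: reduced costs (54.8, 81.0), box minimizer x = (0.0, 0.0)
g(y_2) = b*y + (c1 - a1*y)*x1 + (c2 - a2*y)*x2 = 21*(-13.2) + 54.8*0.0 + 81.0*0.0 = -277.2 + 0.0 + 0.0 = -277.2


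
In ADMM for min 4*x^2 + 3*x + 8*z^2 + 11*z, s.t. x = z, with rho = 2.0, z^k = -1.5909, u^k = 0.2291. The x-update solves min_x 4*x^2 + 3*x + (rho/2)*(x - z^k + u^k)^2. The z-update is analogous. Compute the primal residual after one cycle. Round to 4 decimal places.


ADMM iteration with rho = 2.0, z^k = -1.5909, u^k = 0.2291
Step 1: x-update.
Minimize 4*x^2 + 3*x + (2.0/2)*(x + 1.5909 + 0.2291)^2
FOC: (2*4 + 2.0)*x = -3 + 2.0*(-1.5909 - 0.2291)
x^{k+1} = -0.664
Step 2: z-update.
Minimize 8*z^2 + 11*z + (2.0/2)*(-0.664 - z + 0.2291)^2
FOC: (2*8 + 2.0)*z = -11 + 2.0*(-0.664 + 0.2291)
z^{k+1} = -0.6594
Step 3: u-update.
u^{k+1} = 0.2291 - 0.664 + 0.6594 = 0.2245
Step 4: Primal residual = |-0.664 + 0.6594| = 0.0046


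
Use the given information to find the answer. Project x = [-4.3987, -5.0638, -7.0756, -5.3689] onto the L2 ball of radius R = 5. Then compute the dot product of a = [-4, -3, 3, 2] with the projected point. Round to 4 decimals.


Step 1: Compute ||x|| (intermediates to 6 decimals).
||x|| = sqrt((-4.3987)^2 + (-5.0638)^2 + (-7.0756)^2 + (-5.3689)^2) = 11.130132
Step 2: Project.
Since ||x|| > R, scale = R/||x|| = 5/11.130132 = 0.449231, proj(x) = scale * x
proj(x) = [-1.976032, -2.274816, -3.178579, -2.411876]
Step 3: Dot product.
a^T * proj(x) = -4*(-1.976032) - 3*(-2.274816) + 3*(-3.178579) + 2*(-2.411876) = 0.3691


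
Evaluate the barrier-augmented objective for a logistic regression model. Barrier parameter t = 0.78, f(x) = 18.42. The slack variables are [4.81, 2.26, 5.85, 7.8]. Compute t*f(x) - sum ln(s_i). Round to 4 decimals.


Step 1: Compute log-barrier.
ln values: [1.5707, 0.8154, 1.7664, 2.0541]
phi = -(1.5707 + 0.8154 + 1.7664 + 2.0541) = -6.2066
Step 2: Compute augmented objective.
t*f(x) = 0.78*18.42 = 14.3676
Total = 14.3676 - 6.2066 = 8.161


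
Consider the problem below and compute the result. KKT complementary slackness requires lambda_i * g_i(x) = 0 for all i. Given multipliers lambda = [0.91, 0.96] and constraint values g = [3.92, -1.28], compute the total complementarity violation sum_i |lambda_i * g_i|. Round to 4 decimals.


KKT complementary slackness check:
lambda_1 * g_1 = 0.91 * 3.92 = 3.5672
lambda_2 * g_2 = 0.96 * -1.28 = -1.2288
Total violation = 3.5672 + 1.2288 = 4.796


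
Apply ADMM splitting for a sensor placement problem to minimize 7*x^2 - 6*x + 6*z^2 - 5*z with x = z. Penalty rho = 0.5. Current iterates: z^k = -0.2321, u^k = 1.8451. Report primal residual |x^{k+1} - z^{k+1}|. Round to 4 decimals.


ADMM iteration with rho = 0.5, z^k = -0.2321, u^k = 1.8451
Step 1: x-update.
Minimize 7*x^2 - 6*x + (0.5/2)*(x + 0.2321 + 1.8451)^2
FOC: (2*7 + 0.5)*x = 6 + 0.5*(-0.2321 - 1.8451)
x^{k+1} = 0.3422
Step 2: z-update.
Minimize 6*z^2 - 5*z + (0.5/2)*(0.3422 - z + 1.8451)^2
FOC: (2*6 + 0.5)*z = 5 + 0.5*(0.3422 + 1.8451)
z^{k+1} = 0.4875
Step 3: u-update.
u^{k+1} = 1.8451 + 0.3422 - 0.4875 = 1.6998
Step 4: Primal residual = |0.3422 - 0.4875| = 0.1453


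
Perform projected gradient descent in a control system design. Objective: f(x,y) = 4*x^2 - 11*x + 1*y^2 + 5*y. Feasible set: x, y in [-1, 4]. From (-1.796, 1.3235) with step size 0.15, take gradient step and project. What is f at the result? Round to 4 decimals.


Step 1: Compute gradient at (-1.796, 1.3235).
grad_x = 2*4*-1.796 - 11 = -25.368
grad_y = 2*1*1.3235 + 5 = 7.647
Step 2: Gradient step.
x_raw = -1.796 - 0.15*-25.368 = 2.0092
y_raw = 1.3235 - 0.15*7.647 = 0.1765
Step 3: Project onto [-1, 4].
x_proj = clip(2.0092) = 2.0092
y_proj = clip(0.1765) = 0.1765
Step 4: Evaluate f.
f(2.0092, 0.1765) = -5.0403


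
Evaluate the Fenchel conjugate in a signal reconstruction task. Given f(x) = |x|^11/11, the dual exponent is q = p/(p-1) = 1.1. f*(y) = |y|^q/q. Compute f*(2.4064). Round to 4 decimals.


The conjugate exponent q satisfies 1/p + 1/q = 1.
p = 11, so q = 11/(11 - 1) = 1.1
|y|^q = 2.4064^1.1 = 2.6273
f*(2.4064) = 2.6273 / 1.1 = 2.3884


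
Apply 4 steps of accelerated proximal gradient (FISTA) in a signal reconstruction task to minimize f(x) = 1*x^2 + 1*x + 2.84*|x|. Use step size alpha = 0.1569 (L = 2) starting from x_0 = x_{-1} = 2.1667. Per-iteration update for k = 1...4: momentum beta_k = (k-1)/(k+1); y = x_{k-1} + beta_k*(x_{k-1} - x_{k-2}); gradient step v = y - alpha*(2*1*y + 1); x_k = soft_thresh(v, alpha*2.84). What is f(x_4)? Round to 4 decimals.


FISTA on f(x) = 1*x^2 + 1*x + 2.84*|x|
L = 2, alpha = 0.1569
Iteration 1: beta = 0.0, y = 2.1667 + 0.0*(2.1667 - 2.1667) = 2.1667
  grad(y) = 5.3334, v = y - alpha*grad = 1.3299
  prox(v) = soft_thresh(1.3299, 0.4456) = 0.8843
Iteration 2: beta = 0.3333, y = 0.8843 + 0.3333*(0.8843 - 2.1667) = 0.4568
  grad(y) = 1.9136, v = y - alpha*grad = 0.1566
  prox(v) = soft_thresh(0.1566, 0.4456) = 0.0
Iteration 3: beta = 0.5, y = 0.0 + 0.5*(0.0 - 0.8843) = -0.4421
  grad(y) = 0.1157, v = y - alpha*grad = -0.4603
  prox(v) = soft_thresh(-0.4603, 0.4456) = -0.0147
Iteration 4: beta = 0.6, y = -0.0147 + 0.6*(-0.0147 - 0.0) = -0.0235
  grad(y) = 0.9529, v = y - alpha*grad = -0.173
  prox(v) = soft_thresh(-0.173, 0.4456) = 0.0
f(x_4) = 1*0.0^2 + 1*0.0 + 2.84*|0.0| = 0.0


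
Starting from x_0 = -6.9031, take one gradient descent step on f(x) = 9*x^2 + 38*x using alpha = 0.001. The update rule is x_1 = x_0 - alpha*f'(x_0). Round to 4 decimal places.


We compute the gradient at x_0 and apply the update.
f'(x) = 18*x + 38
f'(-6.9031) = 18*-6.9031 + 38 = -86.2558
x_1 = -6.9031 - 0.001*-86.2558 = -6.8168


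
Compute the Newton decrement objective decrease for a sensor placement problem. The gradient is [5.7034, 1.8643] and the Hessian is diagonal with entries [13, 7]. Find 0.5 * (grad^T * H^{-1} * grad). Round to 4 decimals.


Step 1: H is diagonal, so H^(-1) * g = [0.4387, 0.2663].
Step 2: g^T H^(-1) g = sum_i g_i^2 / H_ii
  = (5.7034)^2/13 + (1.8643)^2/7
  = 2.5022 + 0.4965 = 2.9987
Step 3: Objective decrease = 0.5 * g^T H^(-1) g = 1.4994


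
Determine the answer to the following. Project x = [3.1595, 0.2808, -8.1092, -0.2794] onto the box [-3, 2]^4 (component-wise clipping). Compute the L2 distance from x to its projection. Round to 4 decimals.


Project each component onto [-3, 2].
clip(3.1595) = 2.0, clip(0.2808) = 0.2808, clip(-8.1092) = -3.0, clip(-0.2794) = -0.2794
Projection = [2.0, 0.2808, -3.0, -0.2794]
Squared diffs: [1.3444, 0.0, 26.1039, 0.0]
Distance = sqrt(27.4483) = 5.2391


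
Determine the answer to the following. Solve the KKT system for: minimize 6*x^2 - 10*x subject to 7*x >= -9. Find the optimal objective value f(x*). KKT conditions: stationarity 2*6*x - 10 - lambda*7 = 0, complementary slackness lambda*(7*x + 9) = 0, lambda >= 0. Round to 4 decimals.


Step 1: Try lambda = 0 (constraint inactive).
Stationarity: 2*6*x - 10 = 0
x* = 10/(2*6) = 5/6 = 0.8333 (rounded; the exact value 5/6 is used below)
Check constraint: 7*0.8333 = 5.8331 >= -9 -- satisfied.
Step 2: Compute optimal value.
f(x*) = 6*(5/6)^2 - 10*(5/6) = -4.1667


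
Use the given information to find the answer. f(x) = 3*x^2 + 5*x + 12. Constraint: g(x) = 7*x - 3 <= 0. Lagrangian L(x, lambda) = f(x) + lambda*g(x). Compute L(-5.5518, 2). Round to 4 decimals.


Step 1: Evaluate f(x).
f(-5.5518) = 3*(-5.5518)^2 + 5*(-5.5518) + 12 = 76.7084
Step 2: Evaluate g(x).
g(-5.5518) = 7*-5.5518 - 3 = -41.8626
Step 3: Compute Lagrangian.
L = 76.7084 + 2*-41.8626 = -7.0168


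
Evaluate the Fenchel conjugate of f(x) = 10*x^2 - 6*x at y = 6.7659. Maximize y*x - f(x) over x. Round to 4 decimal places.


f*(y) = sup_x {y*x - a*x^2 - b*x} = sup_x {(y-b)*x - a*x^2}
FOC: (y - b) - 2a*x = 0 => x* = (y - b)/(2a)
x* = (6.7659 + 6)/(2*10) = 0.6383
f*(6.7659) = (y-b)^2/(4a) = (6.7659 + 6)^2/(4*10)
= 162.9682/40 = 4.0742


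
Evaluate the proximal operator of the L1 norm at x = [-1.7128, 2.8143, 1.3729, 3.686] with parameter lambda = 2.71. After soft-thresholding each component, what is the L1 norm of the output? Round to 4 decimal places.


Soft-thresholding with lambda = 2.71:
prox(-1.7128) = sign(-1.7128)*max(|-1.7128| - 2.71, 0) = 0.0
prox(2.8143) = sign(2.8143)*max(|2.8143| - 2.71, 0) = 0.1043
prox(1.3729) = sign(1.3729)*max(|1.3729| - 2.71, 0) = 0.0
prox(3.686) = sign(3.686)*max(|3.686| - 2.71, 0) = 0.976
prox(x) = [0.0, 0.1043, 0.0, 0.976]
||prox(x)||_1 = 0.0 + 0.1043 + 0.0 + 0.976 = 1.0803


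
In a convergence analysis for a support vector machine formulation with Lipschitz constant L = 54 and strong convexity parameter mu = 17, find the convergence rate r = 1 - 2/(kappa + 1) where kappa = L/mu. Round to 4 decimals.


Step 1: Compute the condition number.
kappa = L/mu = 54/17 = 3.1765
Step 2: Compute the convergence rate.
r = 1 - 2/(kappa + 1) = 1 - 2*mu/(L + mu) = (L - mu)/(L + mu) = 37/71 = 0.5211


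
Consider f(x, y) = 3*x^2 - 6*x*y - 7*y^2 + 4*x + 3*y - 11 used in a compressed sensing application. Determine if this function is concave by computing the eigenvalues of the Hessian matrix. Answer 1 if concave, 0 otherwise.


The Hessian of f(x,y) = 3*x^2 - 6*x*y - 7*y^2 + 4*x + 3*y - 11 is:
H = [[6, -6], [-6, -14]]
Trace = 6 - 14 = -8
Determinant = 6*-14 - (-6)^2 = -120
Discriminant = (-8)^2 - 4*-120 = 544.0
Eigenvalues: lambda_1 = -15.6619, lambda_2 = 7.6619
The function is not concave.

0


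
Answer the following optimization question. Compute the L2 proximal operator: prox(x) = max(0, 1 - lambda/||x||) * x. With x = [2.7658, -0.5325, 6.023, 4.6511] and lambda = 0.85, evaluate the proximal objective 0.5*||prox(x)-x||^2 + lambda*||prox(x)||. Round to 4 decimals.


Step 1: Compute ||x||.
||x|| = 8.1143
Step 2: Compute scaling factor.
scale = max(0, 1 - 0.85/8.1143) = 0.8952
Step 3: prox(x) = [2.4761, -0.4767, 5.3921, 4.1639]
||prox(x)|| = 7.2643
Step 4: Proximal objective.
0.5*||prox-x||^2 = 0.3613
lambda*||prox|| = 6.1747
Total = 6.5359


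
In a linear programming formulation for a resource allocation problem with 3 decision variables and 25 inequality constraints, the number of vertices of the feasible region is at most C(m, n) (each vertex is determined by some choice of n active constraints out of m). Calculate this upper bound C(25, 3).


Each vertex corresponds to some choice of n active constraints out of m, so the number of vertices is at most C(m, n) = m! / (n!(m-n)!).
m = 25, n = 3
Numerator: 25 * 24 * 23
Denominator: 3! = 6
C(25, 3) = 2300


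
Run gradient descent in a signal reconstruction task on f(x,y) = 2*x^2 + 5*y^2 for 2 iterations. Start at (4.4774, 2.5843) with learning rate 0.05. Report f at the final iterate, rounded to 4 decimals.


Gradient descent on f(x,y) = 2*x^2 + 5*y^2.
Starting point: (4.4774, 2.5843), alpha = 0.05
Step 1: grad_x = 2*2*4.4774 = 17.9096, grad_y = 2*5*2.5843 = 25.843
  x_1 = 4.4774 - 0.05*17.9096 = 3.5819
  y_1 = 2.5843 - 0.05*25.843 = 1.2922
Step 2: grad_x = 2*2*3.5819 = 14.3277, grad_y = 2*5*1.2922 = 12.9215
  x_2 = 3.5819 - 0.05*14.3277 = 2.8655
  y_2 = 1.2922 - 0.05*12.9215 = 0.6461
f(2.8655, 0.6461) = 2*2.8655^2 + 5*0.6461^2 = 18.5097


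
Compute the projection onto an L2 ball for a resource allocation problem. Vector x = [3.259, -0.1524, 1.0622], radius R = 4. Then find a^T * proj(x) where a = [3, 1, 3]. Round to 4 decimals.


Step 1: Compute ||x|| (intermediates to 6 decimals).
||x|| = sqrt(3.259^2 + (-0.1524)^2 + 1.0622^2) = 3.431119
Step 2: Project.
Since ||x|| <= R, proj = x (no scaling needed).
proj(x) = [3.259, -0.1524, 1.0622]
Step 3: Dot product.
a^T * proj(x) = 3*3.259 + 1*(-0.1524) + 3*1.0622 = 12.8112


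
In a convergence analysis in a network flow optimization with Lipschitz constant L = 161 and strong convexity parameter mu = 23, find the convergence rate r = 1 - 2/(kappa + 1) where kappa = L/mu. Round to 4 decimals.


Step 1: Compute the condition number.
kappa = L/mu = 161/23 = 7.0
Step 2: Compute the convergence rate.
r = 1 - 2/(kappa + 1) = 1 - 2*mu/(L + mu) = (L - mu)/(L + mu) = 138/184 = 0.75


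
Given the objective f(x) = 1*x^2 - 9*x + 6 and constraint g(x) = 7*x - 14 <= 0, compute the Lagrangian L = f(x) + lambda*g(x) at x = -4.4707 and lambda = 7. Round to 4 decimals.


Step 1: Evaluate f(x).
f(-4.4707) = 1*(-4.4707)^2 - 9*(-4.4707) + 6 = 66.2235
Step 2: Evaluate g(x).
g(-4.4707) = 7*-4.4707 - 14 = -45.2949
Step 3: Compute Lagrangian.
L = 66.2235 + 7*-45.2949 = -250.8408


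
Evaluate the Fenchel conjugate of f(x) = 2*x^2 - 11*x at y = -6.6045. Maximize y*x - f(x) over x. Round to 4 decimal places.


f*(y) = sup_x {y*x - a*x^2 - b*x} = sup_x {(y-b)*x - a*x^2}
FOC: (y - b) - 2a*x = 0 => x* = (y - b)/(2a)
x* = (-6.6045 + 11)/(2*2) = 1.0989
f*(-6.6045) = (y-b)^2/(4a) = (-6.6045 + 11)^2/(4*2)
= 19.3204/8 = 2.4151
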